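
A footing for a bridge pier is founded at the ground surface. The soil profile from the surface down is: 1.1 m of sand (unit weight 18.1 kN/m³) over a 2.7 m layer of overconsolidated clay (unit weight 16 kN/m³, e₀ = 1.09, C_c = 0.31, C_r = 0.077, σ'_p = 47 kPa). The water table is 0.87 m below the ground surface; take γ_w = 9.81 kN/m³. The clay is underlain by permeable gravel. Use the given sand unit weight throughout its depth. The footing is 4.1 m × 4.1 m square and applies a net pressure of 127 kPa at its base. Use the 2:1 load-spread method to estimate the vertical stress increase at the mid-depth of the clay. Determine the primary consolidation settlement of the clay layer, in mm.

Mid-depth of clay below the ground surface: z = 1.1 + 2.7/2 = 2.45 m.
Total vertical stress at mid-clay: σ_v = 18.1×1.1 + 16×1.35 = 41.51 kPa.
Pore pressure: u = 9.81×(2.45 − 0.87) = 15.5 kPa.
Initial effective stress: σ'_0 = σ_v − u = 41.51 − 15.5 = 26.01 kPa.
Stress increase at mid-clay by the 2:1 spreading method:
Δσ = qBL/((B+z)(L+z)) = 127×4.1×4.1/((4.1+2.45)(4.1+2.45)) = 49.761 kPa
Final effective stress: σ'_f = 26.01 + 49.761 = 75.771 kPa.
σ'_f = 75.771 > σ'_p = 47 kPa, so the stress path crosses the preconsolidation pressure — recompression up to σ'_p, then virgin compression beyond:
S_c = H/(1+e₀)·[C_r·log₁₀(σ'_p/σ'_0) + C_c·log₁₀(σ'_f/σ'_p)]
    = 2.7/2.09 × [0.077×log₁₀(47/26.01) + 0.31×log₁₀(75.771/47)]
    = 1.2919 × [0.019786 + 0.064296] = 0.1086 m

S_c ≈ 109 mm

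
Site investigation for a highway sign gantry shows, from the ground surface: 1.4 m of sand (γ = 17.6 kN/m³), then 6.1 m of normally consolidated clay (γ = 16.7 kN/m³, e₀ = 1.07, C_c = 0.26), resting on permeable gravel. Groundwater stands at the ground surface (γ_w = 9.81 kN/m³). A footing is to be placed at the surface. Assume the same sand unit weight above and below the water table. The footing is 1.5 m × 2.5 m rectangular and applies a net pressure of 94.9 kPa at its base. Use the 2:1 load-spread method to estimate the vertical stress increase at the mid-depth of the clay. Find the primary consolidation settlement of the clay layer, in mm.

Mid-depth of clay below the ground surface: z = 1.4 + 6.1/2 = 4.45 m.
Total vertical stress at mid-clay: σ_v = 17.6×1.4 + 16.7×3.05 = 75.575 kPa.
Pore pressure: u = 9.81×(4.45 − 0) = 43.655 kPa.
Initial effective stress: σ'_0 = σ_v − u = 75.575 − 43.655 = 31.92 kPa.
Stress increase at mid-clay by the 2:1 spreading method:
Δσ = qBL/((B+z)(L+z)) = 94.9×1.5×2.5/((1.5+4.45)(2.5+4.45)) = 8.6059 kPa
Final effective stress: σ'_f = σ'_0 + Δσ = 31.92 + 8.6059 = 40.526 kPa.
Normally consolidated clay, so the full stress increment lies on the virgin compression line:
S_c = C_c·H/(1+e₀)·log₁₀(σ'_f/σ'_0) = 0.26×6.1/(1+1.07)×log₁₀(40.526/31.92)
    = 0.76618 × 0.10367 = 0.07943 m

S_c ≈ 79.4 mm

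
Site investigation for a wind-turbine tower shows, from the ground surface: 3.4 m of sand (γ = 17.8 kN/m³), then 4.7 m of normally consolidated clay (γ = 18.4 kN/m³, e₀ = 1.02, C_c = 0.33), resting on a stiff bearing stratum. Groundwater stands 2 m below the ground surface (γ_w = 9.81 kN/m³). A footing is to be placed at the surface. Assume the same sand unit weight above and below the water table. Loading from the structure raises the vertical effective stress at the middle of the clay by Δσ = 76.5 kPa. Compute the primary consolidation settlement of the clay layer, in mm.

S_c ≈ 254 mm

Mid-depth of clay below the ground surface: z = 3.4 + 4.7/2 = 5.75 m.
Total vertical stress at mid-clay: σ_v = 17.8×3.4 + 18.4×2.35 = 103.76 kPa.
Pore pressure: u = 9.81×(5.75 − 2) = 36.788 kPa.
Initial effective stress: σ'_0 = σ_v − u = 103.76 − 36.788 = 66.972 kPa.
Final effective stress: σ'_f = σ'_0 + Δσ = 66.972 + 76.5 = 143.47 kPa.
Normally consolidated clay, so the full stress increment lies on the virgin compression line:
S_c = C_c·H/(1+e₀)·log₁₀(σ'_f/σ'_0) = 0.33×4.7/(1+1.02)×log₁₀(143.47/66.972)
    = 0.76782 × 0.33087 = 0.254 m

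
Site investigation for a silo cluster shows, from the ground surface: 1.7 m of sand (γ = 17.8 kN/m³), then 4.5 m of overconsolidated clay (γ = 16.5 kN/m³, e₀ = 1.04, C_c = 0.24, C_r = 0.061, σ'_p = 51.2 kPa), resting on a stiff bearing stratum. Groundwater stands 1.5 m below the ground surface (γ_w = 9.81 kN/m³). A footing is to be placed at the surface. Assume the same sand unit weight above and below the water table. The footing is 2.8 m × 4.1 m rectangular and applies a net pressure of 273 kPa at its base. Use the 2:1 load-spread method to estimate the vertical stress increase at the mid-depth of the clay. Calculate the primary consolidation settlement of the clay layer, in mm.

Mid-depth of clay below the ground surface: z = 1.7 + 4.5/2 = 3.95 m.
Total vertical stress at mid-clay: σ_v = 17.8×1.7 + 16.5×2.25 = 67.385 kPa.
Pore pressure: u = 9.81×(3.95 − 1.5) = 24.035 kPa.
Initial effective stress: σ'_0 = σ_v − u = 67.385 − 24.035 = 43.35 kPa.
Stress increase at mid-clay by the 2:1 spreading method:
Δσ = qBL/((B+z)(L+z)) = 273×2.8×4.1/((2.8+3.95)(4.1+3.95)) = 57.677 kPa
Final effective stress: σ'_f = 43.35 + 57.677 = 101.03 kPa.
σ'_f = 101.03 > σ'_p = 51.2 kPa, so the stress path crosses the preconsolidation pressure — recompression up to σ'_p, then virgin compression beyond:
S_c = H/(1+e₀)·[C_r·log₁₀(σ'_p/σ'_0) + C_c·log₁₀(σ'_f/σ'_p)]
    = 4.5/2.04 × [0.061×log₁₀(51.2/43.35) + 0.24×log₁₀(101.03/51.2)]
    = 2.2059 × [0.0044091 + 0.070843] = 0.166 m

S_c ≈ 166 mm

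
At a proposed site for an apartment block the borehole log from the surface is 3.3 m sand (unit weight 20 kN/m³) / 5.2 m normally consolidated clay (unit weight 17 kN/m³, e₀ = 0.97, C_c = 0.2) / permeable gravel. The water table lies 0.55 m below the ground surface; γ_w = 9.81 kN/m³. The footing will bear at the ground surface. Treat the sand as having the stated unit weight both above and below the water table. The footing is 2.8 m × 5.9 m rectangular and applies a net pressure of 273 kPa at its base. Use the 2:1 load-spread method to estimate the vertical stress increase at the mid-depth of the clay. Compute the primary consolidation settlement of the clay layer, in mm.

Mid-depth of clay below the ground surface: z = 3.3 + 5.2/2 = 5.9 m.
Total vertical stress at mid-clay: σ_v = 20×3.3 + 17×2.6 = 110.2 kPa.
Pore pressure: u = 9.81×(5.9 − 0.55) = 52.483 kPa.
Initial effective stress: σ'_0 = σ_v − u = 110.2 − 52.483 = 57.717 kPa.
Stress increase at mid-clay by the 2:1 spreading method:
Δσ = qBL/((B+z)(L+z)) = 273×2.8×5.9/((2.8+5.9)(5.9+5.9)) = 43.931 kPa
Final effective stress: σ'_f = σ'_0 + Δσ = 57.717 + 43.931 = 101.65 kPa.
Normally consolidated clay, so the full stress increment lies on the virgin compression line:
S_c = C_c·H/(1+e₀)·log₁₀(σ'_f/σ'_0) = 0.2×5.2/(1+0.97)×log₁₀(101.65/57.717)
    = 0.52792 × 0.2458 = 0.1298 m

S_c ≈ 130 mm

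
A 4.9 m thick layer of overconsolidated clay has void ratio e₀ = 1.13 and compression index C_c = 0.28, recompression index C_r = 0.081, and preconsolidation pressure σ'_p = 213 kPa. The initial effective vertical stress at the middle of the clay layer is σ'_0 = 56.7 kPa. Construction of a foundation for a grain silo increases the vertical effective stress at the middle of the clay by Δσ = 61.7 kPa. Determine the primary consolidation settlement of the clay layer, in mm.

S_c ≈ 59.6 mm

Final effective stress: σ'_f = 56.7 + 61.7 = 118.4 kPa.
σ'_f = 118.4 ≤ σ'_p = 213 kPa, so the clay remains overconsolidated and only the recompression index applies:
S_c = C_r·H/(1+e₀)·log₁₀(σ'_f/σ'_0) = 0.081×4.9/2.13×log₁₀(118.4/56.7)
    = 0.18634 × 0.31977 = 0.05959 m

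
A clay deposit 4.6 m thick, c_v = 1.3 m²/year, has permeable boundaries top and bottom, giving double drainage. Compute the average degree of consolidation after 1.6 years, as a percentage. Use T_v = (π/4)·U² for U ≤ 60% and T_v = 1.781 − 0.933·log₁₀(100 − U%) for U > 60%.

Drainage path length: H_d = H/2 = 2.3 m (double drainage).
T_v = c_v·t/H_d² = 1.3×1.6/2.3² = 0.39319.
T_v = 0.39319 corresponds to the U > 60% branch:
U = 1 − 10^((1.781 − T_v)/0.933)/100 = 0.6928

U ≈ 69.3 %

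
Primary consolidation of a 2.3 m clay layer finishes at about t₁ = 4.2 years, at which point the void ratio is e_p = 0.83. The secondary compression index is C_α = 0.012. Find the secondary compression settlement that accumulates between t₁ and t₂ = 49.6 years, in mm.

S_s ≈ 16.2 mm

Secondary compression: S_s = C_α·H/(1+e_p)·log₁₀(t₂/t₁)
S_s = 0.012×2.3/(1+0.83)×log₁₀(49.6/4.2)
    = 0.01508 × 1.072 = 0.01617 m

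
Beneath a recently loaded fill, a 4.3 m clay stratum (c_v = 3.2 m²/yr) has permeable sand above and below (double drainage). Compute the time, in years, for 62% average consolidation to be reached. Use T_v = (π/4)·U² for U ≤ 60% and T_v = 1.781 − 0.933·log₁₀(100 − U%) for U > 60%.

Drainage path length: H_d = H/2 = 2.15 m (double drainage).
U > 60%: T_v = 1.781 − 0.933·log₁₀(100 − 62) = 0.30706.
t = T_v·H_d²/c_v = 0.30706×2.15²/3.2 = 0.4436 years.

t ≈ 0.444 years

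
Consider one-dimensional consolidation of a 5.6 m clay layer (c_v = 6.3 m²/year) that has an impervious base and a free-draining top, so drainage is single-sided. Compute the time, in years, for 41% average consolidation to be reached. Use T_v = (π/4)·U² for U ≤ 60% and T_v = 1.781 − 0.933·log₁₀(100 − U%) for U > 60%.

t ≈ 0.657 years

Drainage path length: H_d = H = 5.6 m (single drainage).
U ≤ 60%: T_v = (π/4)·U² = (π/4)×0.41² = 0.13203.
t = T_v·H_d²/c_v = 0.13203×5.6²/6.3 = 0.6572 years.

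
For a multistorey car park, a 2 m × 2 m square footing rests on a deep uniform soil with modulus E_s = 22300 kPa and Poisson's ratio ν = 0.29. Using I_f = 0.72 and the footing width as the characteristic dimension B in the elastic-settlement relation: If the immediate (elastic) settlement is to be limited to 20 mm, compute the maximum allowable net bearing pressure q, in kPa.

S_e = q·B·(1−ν²)/E_s · I_f  ⇒  q = S_e·E_s / (B·(1−ν²)·I_f).
q = 0.02 × 22300 / (2 × 0.9159 × 0.72) = 338.2 kPa

q ≈ 338 kPa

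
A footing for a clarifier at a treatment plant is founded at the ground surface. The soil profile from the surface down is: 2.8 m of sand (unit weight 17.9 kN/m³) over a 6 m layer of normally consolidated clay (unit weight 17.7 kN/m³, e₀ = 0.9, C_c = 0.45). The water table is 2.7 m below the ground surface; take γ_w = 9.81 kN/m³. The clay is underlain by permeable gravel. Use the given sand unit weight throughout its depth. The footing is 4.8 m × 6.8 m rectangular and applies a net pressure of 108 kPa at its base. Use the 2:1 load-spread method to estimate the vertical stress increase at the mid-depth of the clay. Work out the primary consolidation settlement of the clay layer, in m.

Mid-depth of clay below the ground surface: z = 2.8 + 6/2 = 5.8 m.
Total vertical stress at mid-clay: σ_v = 17.9×2.8 + 17.7×3 = 103.22 kPa.
Pore pressure: u = 9.81×(5.8 − 2.7) = 30.411 kPa.
Initial effective stress: σ'_0 = σ_v − u = 103.22 − 30.411 = 72.809 kPa.
Stress increase at mid-clay by the 2:1 spreading method:
Δσ = qBL/((B+z)(L+z)) = 108×4.8×6.8/((4.8+5.8)(6.8+5.8)) = 26.394 kPa
Final effective stress: σ'_f = σ'_0 + Δσ = 72.809 + 26.394 = 99.203 kPa.
Normally consolidated clay, so the full stress increment lies on the virgin compression line:
S_c = C_c·H/(1+e₀)·log₁₀(σ'_f/σ'_0) = 0.45×6/(1+0.9)×log₁₀(99.203/72.809)
    = 1.4211 × 0.13434 = 0.1909 m

S_c ≈ 0.191 m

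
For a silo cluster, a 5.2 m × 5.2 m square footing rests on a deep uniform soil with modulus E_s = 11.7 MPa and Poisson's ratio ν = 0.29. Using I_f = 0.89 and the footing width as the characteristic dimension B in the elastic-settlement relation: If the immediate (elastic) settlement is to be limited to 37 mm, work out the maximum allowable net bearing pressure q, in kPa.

E_s = 11.7 MPa = 11700 kPa.
S_e = q·B·(1−ν²)/E_s · I_f  ⇒  q = S_e·E_s / (B·(1−ν²)·I_f).
q = 0.037 × 11700 / (5.2 × 0.9159 × 0.89) = 102.1 kPa

q ≈ 102 kPa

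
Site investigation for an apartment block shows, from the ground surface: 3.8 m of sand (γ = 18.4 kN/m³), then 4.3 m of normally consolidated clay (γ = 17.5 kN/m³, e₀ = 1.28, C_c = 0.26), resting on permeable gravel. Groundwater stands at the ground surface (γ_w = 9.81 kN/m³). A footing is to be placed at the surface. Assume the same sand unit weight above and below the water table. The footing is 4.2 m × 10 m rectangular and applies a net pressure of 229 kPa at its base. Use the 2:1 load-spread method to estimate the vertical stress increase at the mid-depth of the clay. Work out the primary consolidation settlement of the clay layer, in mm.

S_c ≈ 169 mm

Mid-depth of clay below the ground surface: z = 3.8 + 4.3/2 = 5.95 m.
Total vertical stress at mid-clay: σ_v = 18.4×3.8 + 17.5×2.15 = 107.54 kPa.
Pore pressure: u = 9.81×(5.95 − 0) = 58.37 kPa.
Initial effective stress: σ'_0 = σ_v − u = 107.54 − 58.37 = 49.17 kPa.
Stress increase at mid-clay by the 2:1 spreading method:
Δσ = qBL/((B+z)(L+z)) = 229×4.2×10/((4.2+5.95)(10+5.95)) = 59.41 kPa
Final effective stress: σ'_f = σ'_0 + Δσ = 49.17 + 59.41 = 108.58 kPa.
Normally consolidated clay, so the full stress increment lies on the virgin compression line:
S_c = C_c·H/(1+e₀)·log₁₀(σ'_f/σ'_0) = 0.26×4.3/(1+1.28)×log₁₀(108.58/49.17)
    = 0.49035 × 0.34405 = 0.1687 m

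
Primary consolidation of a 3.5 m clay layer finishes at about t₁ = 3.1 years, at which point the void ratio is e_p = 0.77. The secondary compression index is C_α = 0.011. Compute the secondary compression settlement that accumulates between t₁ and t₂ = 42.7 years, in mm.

Secondary compression: S_s = C_α·H/(1+e_p)·log₁₀(t₂/t₁)
S_s = 0.011×3.5/(1+0.77)×log₁₀(42.7/3.1)
    = 0.02175 × 1.139 = 0.02478 m

S_s ≈ 24.8 mm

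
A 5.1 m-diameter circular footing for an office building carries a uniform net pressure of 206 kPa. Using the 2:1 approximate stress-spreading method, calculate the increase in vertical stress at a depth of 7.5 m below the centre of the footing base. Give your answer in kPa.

By the 2:1 method the load spreads at 1 horizontal : 2 vertical, so at depth z the loaded area has grown by z in each plan dimension:
Δσ ≈ qD²/(D+z)² = 206×5.1²/(5.1+7.5)² = 33.749 kPa

Δσ_z ≈ 33.7 kPa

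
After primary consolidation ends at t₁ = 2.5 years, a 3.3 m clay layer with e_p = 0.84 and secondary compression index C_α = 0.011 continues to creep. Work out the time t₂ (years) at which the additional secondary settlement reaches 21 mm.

S_s = C_α·H/(1+e_p)·log₁₀(t₂/t₁) ⇒ log₁₀(t₂/t₁) = S_s·(1+e_p)/(C_α·H).
log₁₀(t₂/t₁) = 0.021 × (1+0.84) / (0.011×3.3) = 1.064
t₂ = t₁ × 10^1.064 = 2.5 × 11.6 = 29 years

t₂ ≈ 29 years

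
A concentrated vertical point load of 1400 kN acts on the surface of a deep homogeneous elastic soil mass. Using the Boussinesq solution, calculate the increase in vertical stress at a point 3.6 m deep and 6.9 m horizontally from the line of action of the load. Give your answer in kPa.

Boussinesq vertical stress below a point load on an elastic half-space:
Δσ_z = 3P/(2πz²) · [1 + (r/z)²]^(−5/2)
r/z = 6.9/3.6 = 1.9167; [1+(r/z)²]^(−5/2) = 0.021177.
Δσ_z = 3×1400/(2π×3.6²) × 0.021177 = 51.578 × 0.021177 = 1.092 kPa

Δσ_z ≈ 1.09 kPa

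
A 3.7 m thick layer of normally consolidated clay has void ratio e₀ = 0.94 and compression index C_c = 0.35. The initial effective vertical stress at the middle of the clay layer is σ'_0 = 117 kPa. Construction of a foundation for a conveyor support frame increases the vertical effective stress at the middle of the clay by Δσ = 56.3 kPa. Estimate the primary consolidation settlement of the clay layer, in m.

Final effective stress: σ'_f = σ'_0 + Δσ = 117 + 56.3 = 173.3 kPa.
Normally consolidated clay, so the full stress increment lies on the virgin compression line:
S_c = C_c·H/(1+e₀)·log₁₀(σ'_f/σ'_0) = 0.35×3.7/(1+0.94)×log₁₀(173.3/117)
    = 0.66753 × 0.17061 = 0.1139 m

S_c ≈ 0.114 m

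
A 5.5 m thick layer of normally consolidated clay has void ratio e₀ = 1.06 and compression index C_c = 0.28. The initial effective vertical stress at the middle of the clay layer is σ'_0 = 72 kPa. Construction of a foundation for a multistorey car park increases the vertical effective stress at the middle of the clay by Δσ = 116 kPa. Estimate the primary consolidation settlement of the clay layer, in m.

S_c ≈ 0.312 m

Final effective stress: σ'_f = σ'_0 + Δσ = 72 + 116 = 188 kPa.
Normally consolidated clay, so the full stress increment lies on the virgin compression line:
S_c = C_c·H/(1+e₀)·log₁₀(σ'_f/σ'_0) = 0.28×5.5/(1+1.06)×log₁₀(188/72)
    = 0.74757 × 0.41683 = 0.3116 m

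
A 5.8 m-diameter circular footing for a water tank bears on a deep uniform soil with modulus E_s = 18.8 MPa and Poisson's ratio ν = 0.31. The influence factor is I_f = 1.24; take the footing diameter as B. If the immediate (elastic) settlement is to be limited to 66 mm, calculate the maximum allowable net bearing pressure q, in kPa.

E_s = 18.8 MPa = 18800 kPa.
S_e = q·B·(1−ν²)/E_s · I_f  ⇒  q = S_e·E_s / (B·(1−ν²)·I_f).
q = 0.066 × 18800 / (5.8 × 0.9039 × 1.24) = 190.9 kPa

q ≈ 191 kPa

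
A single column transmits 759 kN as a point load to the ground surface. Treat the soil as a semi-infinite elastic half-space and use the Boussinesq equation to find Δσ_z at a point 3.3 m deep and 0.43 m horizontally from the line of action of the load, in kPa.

Δσ_z ≈ 31.9 kPa

Boussinesq vertical stress below a point load on an elastic half-space:
Δσ_z = 3P/(2πz²) · [1 + (r/z)²]^(−5/2)
r/z = 0.43/3.3 = 0.1303; [1+(r/z)²]^(−5/2) = 0.95878.
Δσ_z = 3×759/(2π×3.3²) × 0.95878 = 33.278 × 0.95878 = 31.91 kPa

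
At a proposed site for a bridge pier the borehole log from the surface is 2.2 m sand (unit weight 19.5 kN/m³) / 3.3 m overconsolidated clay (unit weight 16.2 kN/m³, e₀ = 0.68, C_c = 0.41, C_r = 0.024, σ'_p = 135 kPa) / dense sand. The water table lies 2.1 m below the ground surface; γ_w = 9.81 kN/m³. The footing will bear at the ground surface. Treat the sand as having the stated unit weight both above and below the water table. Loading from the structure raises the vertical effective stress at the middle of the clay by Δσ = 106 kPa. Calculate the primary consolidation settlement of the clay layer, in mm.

S_c ≈ 75.4 mm

Mid-depth of clay below the ground surface: z = 2.2 + 3.3/2 = 3.85 m.
Total vertical stress at mid-clay: σ_v = 19.5×2.2 + 16.2×1.65 = 69.63 kPa.
Pore pressure: u = 9.81×(3.85 − 2.1) = 17.168 kPa.
Initial effective stress: σ'_0 = σ_v − u = 69.63 − 17.168 = 52.462 kPa.
Final effective stress: σ'_f = 52.462 + 106 = 158.46 kPa.
σ'_f = 158.46 > σ'_p = 135 kPa, so the stress path crosses the preconsolidation pressure — recompression up to σ'_p, then virgin compression beyond:
S_c = H/(1+e₀)·[C_r·log₁₀(σ'_p/σ'_0) + C_c·log₁₀(σ'_f/σ'_p)]
    = 3.3/1.68 × [0.024×log₁₀(135/52.462) + 0.41×log₁₀(158.46/135)]
    = 1.9643 × [0.0098517 + 0.02853] = 0.07539 m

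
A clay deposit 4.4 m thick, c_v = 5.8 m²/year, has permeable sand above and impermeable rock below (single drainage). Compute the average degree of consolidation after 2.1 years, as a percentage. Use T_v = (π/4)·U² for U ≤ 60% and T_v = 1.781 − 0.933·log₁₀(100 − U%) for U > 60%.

Drainage path length: H_d = H = 4.4 m (single drainage).
T_v = c_v·t/H_d² = 5.8×2.1/4.4² = 0.62913.
T_v = 0.62913 corresponds to the U > 60% branch:
U = 1 − 10^((1.781 − T_v)/0.933)/100 = 0.8284

U ≈ 82.8 %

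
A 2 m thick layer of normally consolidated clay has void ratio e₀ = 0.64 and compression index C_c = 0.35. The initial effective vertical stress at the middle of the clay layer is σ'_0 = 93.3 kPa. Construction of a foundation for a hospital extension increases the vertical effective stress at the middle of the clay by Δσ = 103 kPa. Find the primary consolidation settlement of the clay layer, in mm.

S_c ≈ 138 mm

Final effective stress: σ'_f = σ'_0 + Δσ = 93.3 + 103 = 196.3 kPa.
Normally consolidated clay, so the full stress increment lies on the virgin compression line:
S_c = C_c·H/(1+e₀)·log₁₀(σ'_f/σ'_0) = 0.35×2/(1+0.64)×log₁₀(196.3/93.3)
    = 0.42683 × 0.32304 = 0.1379 m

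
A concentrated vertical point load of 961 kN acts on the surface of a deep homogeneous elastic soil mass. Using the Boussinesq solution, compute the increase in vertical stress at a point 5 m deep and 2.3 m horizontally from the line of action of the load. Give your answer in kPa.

Boussinesq vertical stress below a point load on an elastic half-space:
Δσ_z = 3P/(2πz²) · [1 + (r/z)²]^(−5/2)
r/z = 2.3/5 = 0.46; [1+(r/z)²]^(−5/2) = 0.61887.
Δσ_z = 3×961/(2π×5²) × 0.61887 = 18.354 × 0.61887 = 11.36 kPa

Δσ_z ≈ 11.4 kPa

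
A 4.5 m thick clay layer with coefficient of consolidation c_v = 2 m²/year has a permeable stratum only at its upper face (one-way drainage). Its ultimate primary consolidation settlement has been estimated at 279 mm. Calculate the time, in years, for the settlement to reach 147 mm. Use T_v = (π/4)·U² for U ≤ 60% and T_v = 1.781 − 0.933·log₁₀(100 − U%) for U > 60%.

Drainage path length: H_d = H = 4.5 m (single drainage).
U = S(t)/S_ult = 147/279 = 0.5269.
U ≤ 60%: T_v = (π/4)·U² = (π/4)×0.52688² = 0.21803.
t = T_v·H_d²/c_v = 0.21803×4.5²/2 = 2.208 years.

t ≈ 2.21 years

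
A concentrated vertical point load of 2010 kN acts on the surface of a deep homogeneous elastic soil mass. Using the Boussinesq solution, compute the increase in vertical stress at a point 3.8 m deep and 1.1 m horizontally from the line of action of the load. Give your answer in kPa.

Boussinesq vertical stress below a point load on an elastic half-space:
Δσ_z = 3P/(2πz²) · [1 + (r/z)²]^(−5/2)
r/z = 1.1/3.8 = 0.28947; [1+(r/z)²]^(−5/2) = 0.81777.
Δσ_z = 3×2010/(2π×3.8²) × 0.81777 = 66.462 × 0.81777 = 54.35 kPa

Δσ_z ≈ 54.4 kPa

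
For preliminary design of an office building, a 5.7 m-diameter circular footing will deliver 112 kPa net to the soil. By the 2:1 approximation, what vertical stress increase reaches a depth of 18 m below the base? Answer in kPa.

Δσ_z ≈ 6.48 kPa

By the 2:1 method the load spreads at 1 horizontal : 2 vertical, so at depth z the loaded area has grown by z in each plan dimension:
Δσ ≈ qD²/(D+z)² = 112×5.7²/(5.7+18)² = 6.4784 kPa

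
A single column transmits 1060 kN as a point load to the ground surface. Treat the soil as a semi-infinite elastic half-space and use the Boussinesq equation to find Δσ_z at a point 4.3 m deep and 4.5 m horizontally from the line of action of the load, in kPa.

Boussinesq vertical stress below a point load on an elastic half-space:
Δσ_z = 3P/(2πz²) · [1 + (r/z)²]^(−5/2)
r/z = 4.5/4.3 = 1.0465; [1+(r/z)²]^(−5/2) = 0.15738.
Δσ_z = 3×1060/(2π×4.3²) × 0.15738 = 27.372 × 0.15738 = 4.308 kPa

Δσ_z ≈ 4.31 kPa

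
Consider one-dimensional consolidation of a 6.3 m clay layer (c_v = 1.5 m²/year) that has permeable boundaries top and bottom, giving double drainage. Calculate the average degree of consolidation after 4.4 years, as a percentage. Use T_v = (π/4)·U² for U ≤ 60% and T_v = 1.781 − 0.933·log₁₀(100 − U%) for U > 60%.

U ≈ 84.3 %

Drainage path length: H_d = H/2 = 3.15 m (double drainage).
T_v = c_v·t/H_d² = 1.5×4.4/3.15² = 0.66515.
T_v = 0.66515 corresponds to the U > 60% branch:
U = 1 − 10^((1.781 − T_v)/0.933)/100 = 0.843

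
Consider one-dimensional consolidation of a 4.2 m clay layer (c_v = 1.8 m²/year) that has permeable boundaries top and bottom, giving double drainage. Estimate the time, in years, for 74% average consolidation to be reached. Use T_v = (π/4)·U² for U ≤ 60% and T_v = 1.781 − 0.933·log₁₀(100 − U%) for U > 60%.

Drainage path length: H_d = H/2 = 2.1 m (double drainage).
U > 60%: T_v = 1.781 − 0.933·log₁₀(100 − 74) = 0.46083.
t = T_v·H_d²/c_v = 0.46083×2.1²/1.8 = 1.129 years.

t ≈ 1.13 years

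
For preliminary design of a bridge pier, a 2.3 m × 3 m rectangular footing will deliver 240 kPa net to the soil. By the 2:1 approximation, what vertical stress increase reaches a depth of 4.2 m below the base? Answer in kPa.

By the 2:1 method the load spreads at 1 horizontal : 2 vertical, so at depth z the loaded area has grown by z in each plan dimension:
Δσ = qBL/((B+z)(L+z)) = 240×2.3×3/((2.3+4.2)(3+4.2)) = 35.385 kPa

Δσ_z ≈ 35.4 kPa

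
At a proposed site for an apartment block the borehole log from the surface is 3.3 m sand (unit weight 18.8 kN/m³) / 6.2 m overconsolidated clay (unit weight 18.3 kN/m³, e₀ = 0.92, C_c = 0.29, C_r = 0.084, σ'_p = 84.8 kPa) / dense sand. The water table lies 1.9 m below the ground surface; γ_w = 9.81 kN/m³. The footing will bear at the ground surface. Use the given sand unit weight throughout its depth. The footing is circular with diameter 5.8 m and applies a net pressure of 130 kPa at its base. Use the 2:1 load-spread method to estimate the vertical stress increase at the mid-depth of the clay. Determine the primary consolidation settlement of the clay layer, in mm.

Mid-depth of clay below the ground surface: z = 3.3 + 6.2/2 = 6.4 m.
Total vertical stress at mid-clay: σ_v = 18.8×3.3 + 18.3×3.1 = 118.77 kPa.
Pore pressure: u = 9.81×(6.4 − 1.9) = 44.145 kPa.
Initial effective stress: σ'_0 = σ_v − u = 118.77 − 44.145 = 74.625 kPa.
Stress increase at mid-clay by the 2:1 spreading method:
Δσ ≈ qD²/(D+z)² = 130×5.8²/(5.8+6.4)² = 29.382 kPa
Final effective stress: σ'_f = 74.625 + 29.382 = 104.01 kPa.
σ'_f = 104.01 > σ'_p = 84.8 kPa, so the stress path crosses the preconsolidation pressure — recompression up to σ'_p, then virgin compression beyond:
S_c = H/(1+e₀)·[C_r·log₁₀(σ'_p/σ'_0) + C_c·log₁₀(σ'_f/σ'_p)]
    = 6.2/1.92 × [0.084×log₁₀(84.8/74.625) + 0.29×log₁₀(104.01/84.8)]
    = 3.2292 × [0.004663 + 0.025717] = 0.0981 m

S_c ≈ 98.1 mm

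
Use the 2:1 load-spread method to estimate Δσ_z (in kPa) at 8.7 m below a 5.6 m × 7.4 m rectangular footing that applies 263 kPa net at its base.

Δσ_z ≈ 47.3 kPa

By the 2:1 method the load spreads at 1 horizontal : 2 vertical, so at depth z the loaded area has grown by z in each plan dimension:
Δσ = qBL/((B+z)(L+z)) = 263×5.6×7.4/((5.6+8.7)(7.4+8.7)) = 47.338 kPa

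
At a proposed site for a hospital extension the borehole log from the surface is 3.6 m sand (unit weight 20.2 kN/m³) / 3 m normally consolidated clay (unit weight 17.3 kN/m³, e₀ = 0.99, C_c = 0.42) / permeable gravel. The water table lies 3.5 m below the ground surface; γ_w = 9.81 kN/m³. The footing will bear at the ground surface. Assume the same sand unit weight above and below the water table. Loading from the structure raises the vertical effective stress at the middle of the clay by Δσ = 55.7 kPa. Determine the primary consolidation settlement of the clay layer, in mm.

S_c ≈ 141 mm

Mid-depth of clay below the ground surface: z = 3.6 + 3/2 = 5.1 m.
Total vertical stress at mid-clay: σ_v = 20.2×3.6 + 17.3×1.5 = 98.67 kPa.
Pore pressure: u = 9.81×(5.1 − 3.5) = 15.696 kPa.
Initial effective stress: σ'_0 = σ_v − u = 98.67 − 15.696 = 82.974 kPa.
Final effective stress: σ'_f = σ'_0 + Δσ = 82.974 + 55.7 = 138.67 kPa.
Normally consolidated clay, so the full stress increment lies on the virgin compression line:
S_c = C_c·H/(1+e₀)·log₁₀(σ'_f/σ'_0) = 0.42×3/(1+0.99)×log₁₀(138.67/82.974)
    = 0.63317 × 0.22304 = 0.1412 m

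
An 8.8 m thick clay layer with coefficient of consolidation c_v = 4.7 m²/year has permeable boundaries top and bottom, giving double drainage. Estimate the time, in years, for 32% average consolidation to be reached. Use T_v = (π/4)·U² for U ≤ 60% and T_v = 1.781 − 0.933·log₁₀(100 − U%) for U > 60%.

Drainage path length: H_d = H/2 = 4.4 m (double drainage).
U ≤ 60%: T_v = (π/4)·U² = (π/4)×0.32² = 0.080425.
t = T_v·H_d²/c_v = 0.080425×4.4²/4.7 = 0.3313 years.

t ≈ 0.331 years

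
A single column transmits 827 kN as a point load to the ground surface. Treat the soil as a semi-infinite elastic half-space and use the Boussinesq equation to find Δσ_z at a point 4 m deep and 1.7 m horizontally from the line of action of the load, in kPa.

Boussinesq vertical stress below a point load on an elastic half-space:
Δσ_z = 3P/(2πz²) · [1 + (r/z)²]^(−5/2)
r/z = 1.7/4 = 0.425; [1+(r/z)²]^(−5/2) = 0.66027.
Δσ_z = 3×827/(2π×4²) × 0.66027 = 24.679 × 0.66027 = 16.29 kPa

Δσ_z ≈ 16.3 kPa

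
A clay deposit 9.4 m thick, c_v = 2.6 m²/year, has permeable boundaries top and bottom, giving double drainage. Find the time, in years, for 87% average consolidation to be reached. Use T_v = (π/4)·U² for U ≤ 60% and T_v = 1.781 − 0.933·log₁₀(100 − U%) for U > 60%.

Drainage path length: H_d = H/2 = 4.7 m (double drainage).
U > 60%: T_v = 1.781 − 0.933·log₁₀(100 − 87) = 0.74169.
t = T_v·H_d²/c_v = 0.74169×4.7²/2.6 = 6.302 years.

t ≈ 6.3 years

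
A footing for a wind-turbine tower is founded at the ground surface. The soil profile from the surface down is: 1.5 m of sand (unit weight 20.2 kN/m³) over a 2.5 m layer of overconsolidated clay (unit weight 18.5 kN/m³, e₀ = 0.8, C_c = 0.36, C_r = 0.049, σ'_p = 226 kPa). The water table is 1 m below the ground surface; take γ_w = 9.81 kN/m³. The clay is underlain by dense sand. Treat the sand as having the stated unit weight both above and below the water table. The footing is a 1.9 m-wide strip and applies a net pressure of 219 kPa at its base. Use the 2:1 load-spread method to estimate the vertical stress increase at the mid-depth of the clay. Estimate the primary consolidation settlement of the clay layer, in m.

S_c ≈ 0.0368 m

Mid-depth of clay below the ground surface: z = 1.5 + 2.5/2 = 2.75 m.
Total vertical stress at mid-clay: σ_v = 20.2×1.5 + 18.5×1.25 = 53.425 kPa.
Pore pressure: u = 9.81×(2.75 − 1) = 17.168 kPa.
Initial effective stress: σ'_0 = σ_v − u = 53.425 − 17.168 = 36.257 kPa.
Stress increase at mid-clay by the 2:1 spreading method:
Δσ = qB/(B+z) = 219×1.9/(1.9+2.75) = 89.484 kPa
Final effective stress: σ'_f = 36.257 + 89.484 = 125.74 kPa.
σ'_f = 125.74 ≤ σ'_p = 226 kPa, so the clay remains overconsolidated and only the recompression index applies:
S_c = C_r·H/(1+e₀)·log₁₀(σ'_f/σ'_0) = 0.049×2.5/1.8×log₁₀(125.74/36.257)
    = 0.068056 × 0.54008 = 0.03676 m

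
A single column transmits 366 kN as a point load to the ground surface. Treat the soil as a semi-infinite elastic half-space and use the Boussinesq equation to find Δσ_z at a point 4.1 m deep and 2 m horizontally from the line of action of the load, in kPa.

Δσ_z ≈ 6.1 kPa

Boussinesq vertical stress below a point load on an elastic half-space:
Δσ_z = 3P/(2πz²) · [1 + (r/z)²]^(−5/2)
r/z = 2/4.1 = 0.4878; [1+(r/z)²]^(−5/2) = 0.58646.
Δσ_z = 3×366/(2π×4.1²) × 0.58646 = 10.396 × 0.58646 = 6.097 kPa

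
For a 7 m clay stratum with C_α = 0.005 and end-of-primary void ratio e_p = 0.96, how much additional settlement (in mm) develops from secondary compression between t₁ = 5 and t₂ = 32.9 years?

S_s ≈ 14.6 mm

Secondary compression: S_s = C_α·H/(1+e_p)·log₁₀(t₂/t₁)
S_s = 0.005×7/(1+0.96)×log₁₀(32.9/5)
    = 0.01786 × 0.8182 = 0.01461 m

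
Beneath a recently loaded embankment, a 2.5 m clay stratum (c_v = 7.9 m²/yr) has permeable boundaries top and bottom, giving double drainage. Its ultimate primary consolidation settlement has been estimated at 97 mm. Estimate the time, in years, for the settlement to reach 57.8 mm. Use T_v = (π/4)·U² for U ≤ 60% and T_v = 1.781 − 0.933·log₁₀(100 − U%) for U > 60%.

Drainage path length: H_d = H/2 = 1.25 m (double drainage).
U = S(t)/S_ult = 57.8/97 = 0.5959.
U ≤ 60%: T_v = (π/4)·U² = (π/4)×0.59588² = 0.27887.
t = T_v·H_d²/c_v = 0.27887×1.25²/7.9 = 0.05516 years.

t ≈ 0.0552 years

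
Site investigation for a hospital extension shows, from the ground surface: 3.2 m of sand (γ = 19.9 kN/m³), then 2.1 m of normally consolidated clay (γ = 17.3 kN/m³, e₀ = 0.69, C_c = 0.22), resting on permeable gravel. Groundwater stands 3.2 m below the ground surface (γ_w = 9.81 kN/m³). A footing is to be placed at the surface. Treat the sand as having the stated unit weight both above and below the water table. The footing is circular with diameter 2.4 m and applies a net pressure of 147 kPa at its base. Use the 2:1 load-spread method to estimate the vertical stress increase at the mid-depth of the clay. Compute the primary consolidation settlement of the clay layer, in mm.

Mid-depth of clay below the ground surface: z = 3.2 + 2.1/2 = 4.25 m.
Total vertical stress at mid-clay: σ_v = 19.9×3.2 + 17.3×1.05 = 81.845 kPa.
Pore pressure: u = 9.81×(4.25 − 3.2) = 10.301 kPa.
Initial effective stress: σ'_0 = σ_v − u = 81.845 − 10.301 = 71.544 kPa.
Stress increase at mid-clay by the 2:1 spreading method:
Δσ ≈ qD²/(D+z)² = 147×2.4²/(2.4+4.25)² = 19.147 kPa
Final effective stress: σ'_f = σ'_0 + Δσ = 71.544 + 19.147 = 90.691 kPa.
Normally consolidated clay, so the full stress increment lies on the virgin compression line:
S_c = C_c·H/(1+e₀)·log₁₀(σ'_f/σ'_0) = 0.22×2.1/(1+0.69)×log₁₀(90.691/71.544)
    = 0.27337 × 0.10299 = 0.02815 m

S_c ≈ 28.2 mm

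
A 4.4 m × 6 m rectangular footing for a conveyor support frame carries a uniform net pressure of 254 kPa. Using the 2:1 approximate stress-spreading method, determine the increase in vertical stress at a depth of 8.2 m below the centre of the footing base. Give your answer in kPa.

Δσ_z ≈ 37.5 kPa

By the 2:1 method the load spreads at 1 horizontal : 2 vertical, so at depth z the loaded area has grown by z in each plan dimension:
Δσ = qBL/((B+z)(L+z)) = 254×4.4×6/((4.4+8.2)(6+8.2)) = 37.478 kPa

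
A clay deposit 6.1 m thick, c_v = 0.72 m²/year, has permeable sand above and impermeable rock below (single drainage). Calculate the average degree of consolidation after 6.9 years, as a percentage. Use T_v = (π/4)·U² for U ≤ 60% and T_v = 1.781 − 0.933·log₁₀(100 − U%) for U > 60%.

Drainage path length: H_d = H = 6.1 m (single drainage).
T_v = c_v·t/H_d² = 0.72×6.9/6.1² = 0.13351.
T_v = 0.13351 corresponds to the U ≤ 60% branch:
U = √(4T_v/π) = 0.4123

U ≈ 41.2 %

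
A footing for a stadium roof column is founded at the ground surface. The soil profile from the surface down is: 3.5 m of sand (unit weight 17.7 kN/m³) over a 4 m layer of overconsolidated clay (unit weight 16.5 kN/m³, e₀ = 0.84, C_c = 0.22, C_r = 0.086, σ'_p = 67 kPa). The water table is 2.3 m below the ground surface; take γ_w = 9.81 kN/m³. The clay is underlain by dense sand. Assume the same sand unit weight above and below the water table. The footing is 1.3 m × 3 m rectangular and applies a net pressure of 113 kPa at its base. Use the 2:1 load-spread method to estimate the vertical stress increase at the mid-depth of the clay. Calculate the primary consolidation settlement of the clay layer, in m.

S_c ≈ 0.0169 m

Mid-depth of clay below the ground surface: z = 3.5 + 4/2 = 5.5 m.
Total vertical stress at mid-clay: σ_v = 17.7×3.5 + 16.5×2 = 94.95 kPa.
Pore pressure: u = 9.81×(5.5 − 2.3) = 31.392 kPa.
Initial effective stress: σ'_0 = σ_v − u = 94.95 − 31.392 = 63.558 kPa.
Stress increase at mid-clay by the 2:1 spreading method:
Δσ = qBL/((B+z)(L+z)) = 113×1.3×3/((1.3+5.5)(3+5.5)) = 7.6246 kPa
Final effective stress: σ'_f = 63.558 + 7.6246 = 71.183 kPa.
σ'_f = 71.183 > σ'_p = 67 kPa, so the stress path crosses the preconsolidation pressure — recompression up to σ'_p, then virgin compression beyond:
S_c = H/(1+e₀)·[C_r·log₁₀(σ'_p/σ'_0) + C_c·log₁₀(σ'_f/σ'_p)]
    = 4/1.84 × [0.086×log₁₀(67/63.558) + 0.22×log₁₀(71.183/67)]
    = 2.1739 × [0.0019698 + 0.0057863] = 0.01686 m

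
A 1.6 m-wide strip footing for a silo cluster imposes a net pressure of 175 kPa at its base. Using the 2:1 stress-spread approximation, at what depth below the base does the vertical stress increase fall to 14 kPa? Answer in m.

2:1 spreading — at depth z the loaded area has grown by z in each plan dimension:
qB/(B+z) = Δσ_z ⇒ z = qB/Δσ_z − B = 175×1.6/14 − 1.6 = 18.4 m

z ≈ 18.4 m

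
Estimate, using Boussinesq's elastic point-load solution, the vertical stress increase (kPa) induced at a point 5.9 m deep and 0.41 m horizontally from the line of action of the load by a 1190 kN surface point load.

Boussinesq vertical stress below a point load on an elastic half-space:
Δσ_z = 3P/(2πz²) · [1 + (r/z)²]^(−5/2)
r/z = 0.41/5.9 = 0.069492; [1+(r/z)²]^(−5/2) = 0.98803.
Δσ_z = 3×1190/(2π×5.9²) × 0.98803 = 16.322 × 0.98803 = 16.13 kPa

Δσ_z ≈ 16.1 kPa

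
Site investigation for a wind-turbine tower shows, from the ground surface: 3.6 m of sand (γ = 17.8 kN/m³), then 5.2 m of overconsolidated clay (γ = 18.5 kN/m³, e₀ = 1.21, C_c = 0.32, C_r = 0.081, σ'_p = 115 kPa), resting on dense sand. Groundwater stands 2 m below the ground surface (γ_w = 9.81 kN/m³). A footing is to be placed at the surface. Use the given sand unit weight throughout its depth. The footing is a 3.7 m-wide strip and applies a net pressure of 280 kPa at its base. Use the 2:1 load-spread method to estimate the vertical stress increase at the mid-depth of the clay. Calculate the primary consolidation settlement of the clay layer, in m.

S_c ≈ 0.178 m

Mid-depth of clay below the ground surface: z = 3.6 + 5.2/2 = 6.2 m.
Total vertical stress at mid-clay: σ_v = 17.8×3.6 + 18.5×2.6 = 112.18 kPa.
Pore pressure: u = 9.81×(6.2 − 2) = 41.202 kPa.
Initial effective stress: σ'_0 = σ_v − u = 112.18 − 41.202 = 70.978 kPa.
Stress increase at mid-clay by the 2:1 spreading method:
Δσ = qB/(B+z) = 280×3.7/(3.7+6.2) = 104.65 kPa
Final effective stress: σ'_f = 70.978 + 104.65 = 175.63 kPa.
σ'_f = 175.63 > σ'_p = 115 kPa, so the stress path crosses the preconsolidation pressure — recompression up to σ'_p, then virgin compression beyond:
S_c = H/(1+e₀)·[C_r·log₁₀(σ'_p/σ'_0) + C_c·log₁₀(σ'_f/σ'_p)]
    = 5.2/2.21 × [0.081×log₁₀(115/70.978) + 0.32×log₁₀(175.63/115)]
    = 2.3529 × [0.016976 + 0.058848] = 0.1784 m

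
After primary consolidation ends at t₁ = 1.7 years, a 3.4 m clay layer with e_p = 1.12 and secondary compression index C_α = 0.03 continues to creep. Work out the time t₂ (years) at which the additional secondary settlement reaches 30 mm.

t₂ ≈ 7.14 years

S_s = C_α·H/(1+e_p)·log₁₀(t₂/t₁) ⇒ log₁₀(t₂/t₁) = S_s·(1+e_p)/(C_α·H).
log₁₀(t₂/t₁) = 0.03 × (1+1.12) / (0.03×3.4) = 0.6235
t₂ = t₁ × 10^0.6235 = 1.7 × 4.203 = 7.145 years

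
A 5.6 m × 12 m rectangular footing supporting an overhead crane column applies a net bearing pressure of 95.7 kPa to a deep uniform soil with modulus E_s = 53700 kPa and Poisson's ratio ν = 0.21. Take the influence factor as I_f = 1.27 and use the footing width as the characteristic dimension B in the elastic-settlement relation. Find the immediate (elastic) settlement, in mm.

S_e ≈ 12.1 mm

Immediate (elastic) settlement: S_e = q·B·(1−ν²)/E_s · I_f.
S_e = 95.7 × 5.6 × (1 − 0.21²) / 53700 × 1.27
    = 95.7 × 5.6 × 0.9559 / 53700 × 1.27
    = 0.01212 m = 12.12 mm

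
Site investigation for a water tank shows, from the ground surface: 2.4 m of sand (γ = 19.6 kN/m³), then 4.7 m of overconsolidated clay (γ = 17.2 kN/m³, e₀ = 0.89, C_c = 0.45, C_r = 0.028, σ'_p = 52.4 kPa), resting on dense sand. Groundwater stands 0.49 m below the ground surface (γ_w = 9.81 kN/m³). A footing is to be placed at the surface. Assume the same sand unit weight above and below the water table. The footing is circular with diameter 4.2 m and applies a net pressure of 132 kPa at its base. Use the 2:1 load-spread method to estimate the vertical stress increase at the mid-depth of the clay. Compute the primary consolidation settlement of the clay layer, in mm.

Mid-depth of clay below the ground surface: z = 2.4 + 4.7/2 = 4.75 m.
Total vertical stress at mid-clay: σ_v = 19.6×2.4 + 17.2×2.35 = 87.46 kPa.
Pore pressure: u = 9.81×(4.75 − 0.49) = 41.791 kPa.
Initial effective stress: σ'_0 = σ_v − u = 87.46 − 41.791 = 45.669 kPa.
Stress increase at mid-clay by the 2:1 spreading method:
Δσ ≈ qD²/(D+z)² = 132×4.2²/(4.2+4.75)² = 29.069 kPa
Final effective stress: σ'_f = 45.669 + 29.069 = 74.738 kPa.
σ'_f = 74.738 > σ'_p = 52.4 kPa, so the stress path crosses the preconsolidation pressure — recompression up to σ'_p, then virgin compression beyond:
S_c = H/(1+e₀)·[C_r·log₁₀(σ'_p/σ'_0) + C_c·log₁₀(σ'_f/σ'_p)]
    = 4.7/1.89 × [0.028×log₁₀(52.4/45.669) + 0.45×log₁₀(74.738/52.4)]
    = 2.4868 × [0.0016719 + 0.069395] = 0.1767 m

S_c ≈ 177 mm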